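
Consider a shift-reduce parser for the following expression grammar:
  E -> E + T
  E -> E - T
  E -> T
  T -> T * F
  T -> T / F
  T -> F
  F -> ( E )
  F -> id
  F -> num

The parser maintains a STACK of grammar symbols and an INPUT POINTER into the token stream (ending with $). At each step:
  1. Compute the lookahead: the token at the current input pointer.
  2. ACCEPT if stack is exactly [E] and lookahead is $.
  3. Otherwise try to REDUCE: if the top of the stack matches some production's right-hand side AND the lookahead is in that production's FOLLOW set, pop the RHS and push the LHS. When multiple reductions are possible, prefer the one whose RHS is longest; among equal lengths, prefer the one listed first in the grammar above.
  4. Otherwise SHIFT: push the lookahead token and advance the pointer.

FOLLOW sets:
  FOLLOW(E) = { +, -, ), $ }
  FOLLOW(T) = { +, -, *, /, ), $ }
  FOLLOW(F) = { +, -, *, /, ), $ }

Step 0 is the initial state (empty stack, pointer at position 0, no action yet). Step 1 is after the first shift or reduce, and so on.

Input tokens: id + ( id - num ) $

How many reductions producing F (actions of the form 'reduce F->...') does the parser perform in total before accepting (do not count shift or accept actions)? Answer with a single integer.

Step 1: shift id. Stack=[id] ptr=1 lookahead=+ remaining=[+ ( id - num ) $]
Step 2: reduce F->id. Stack=[F] ptr=1 lookahead=+ remaining=[+ ( id - num ) $]
Step 3: reduce T->F. Stack=[T] ptr=1 lookahead=+ remaining=[+ ( id - num ) $]
Step 4: reduce E->T. Stack=[E] ptr=1 lookahead=+ remaining=[+ ( id - num ) $]
Step 5: shift +. Stack=[E +] ptr=2 lookahead=( remaining=[( id - num ) $]
Step 6: shift (. Stack=[E + (] ptr=3 lookahead=id remaining=[id - num ) $]
Step 7: shift id. Stack=[E + ( id] ptr=4 lookahead=- remaining=[- num ) $]
Step 8: reduce F->id. Stack=[E + ( F] ptr=4 lookahead=- remaining=[- num ) $]
Step 9: reduce T->F. Stack=[E + ( T] ptr=4 lookahead=- remaining=[- num ) $]
Step 10: reduce E->T. Stack=[E + ( E] ptr=4 lookahead=- remaining=[- num ) $]
Step 11: shift -. Stack=[E + ( E -] ptr=5 lookahead=num remaining=[num ) $]
Step 12: shift num. Stack=[E + ( E - num] ptr=6 lookahead=) remaining=[) $]
Step 13: reduce F->num. Stack=[E + ( E - F] ptr=6 lookahead=) remaining=[) $]
Step 14: reduce T->F. Stack=[E + ( E - T] ptr=6 lookahead=) remaining=[) $]
Step 15: reduce E->E - T. Stack=[E + ( E] ptr=6 lookahead=) remaining=[) $]
Step 16: shift ). Stack=[E + ( E )] ptr=7 lookahead=$ remaining=[$]
Step 17: reduce F->( E ). Stack=[E + F] ptr=7 lookahead=$ remaining=[$]
Step 18: reduce T->F. Stack=[E + T] ptr=7 lookahead=$ remaining=[$]
Step 19: reduce E->E + T. Stack=[E] ptr=7 lookahead=$ remaining=[$]
Step 20: accept. Stack=[E] ptr=7 lookahead=$ remaining=[$]

Answer: 4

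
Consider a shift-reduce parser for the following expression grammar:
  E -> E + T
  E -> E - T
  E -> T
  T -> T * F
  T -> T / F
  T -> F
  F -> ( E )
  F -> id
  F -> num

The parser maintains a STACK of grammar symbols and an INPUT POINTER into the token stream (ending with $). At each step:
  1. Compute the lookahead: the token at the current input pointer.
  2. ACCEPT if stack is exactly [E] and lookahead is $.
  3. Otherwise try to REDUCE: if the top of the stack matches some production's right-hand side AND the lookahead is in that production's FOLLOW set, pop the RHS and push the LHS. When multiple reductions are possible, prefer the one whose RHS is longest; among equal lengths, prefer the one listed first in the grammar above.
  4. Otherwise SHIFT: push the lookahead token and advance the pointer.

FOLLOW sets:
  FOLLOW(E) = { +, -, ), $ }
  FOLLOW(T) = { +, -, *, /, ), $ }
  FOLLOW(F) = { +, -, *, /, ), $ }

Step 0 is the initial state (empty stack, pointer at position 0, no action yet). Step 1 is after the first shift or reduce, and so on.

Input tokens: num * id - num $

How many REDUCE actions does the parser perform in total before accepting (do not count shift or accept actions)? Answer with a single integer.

Step 1: shift num. Stack=[num] ptr=1 lookahead=* remaining=[* id - num $]
Step 2: reduce F->num. Stack=[F] ptr=1 lookahead=* remaining=[* id - num $]
Step 3: reduce T->F. Stack=[T] ptr=1 lookahead=* remaining=[* id - num $]
Step 4: shift *. Stack=[T *] ptr=2 lookahead=id remaining=[id - num $]
Step 5: shift id. Stack=[T * id] ptr=3 lookahead=- remaining=[- num $]
Step 6: reduce F->id. Stack=[T * F] ptr=3 lookahead=- remaining=[- num $]
Step 7: reduce T->T * F. Stack=[T] ptr=3 lookahead=- remaining=[- num $]
Step 8: reduce E->T. Stack=[E] ptr=3 lookahead=- remaining=[- num $]
Step 9: shift -. Stack=[E -] ptr=4 lookahead=num remaining=[num $]
Step 10: shift num. Stack=[E - num] ptr=5 lookahead=$ remaining=[$]
Step 11: reduce F->num. Stack=[E - F] ptr=5 lookahead=$ remaining=[$]
Step 12: reduce T->F. Stack=[E - T] ptr=5 lookahead=$ remaining=[$]
Step 13: reduce E->E - T. Stack=[E] ptr=5 lookahead=$ remaining=[$]
Step 14: accept. Stack=[E] ptr=5 lookahead=$ remaining=[$]

Answer: 8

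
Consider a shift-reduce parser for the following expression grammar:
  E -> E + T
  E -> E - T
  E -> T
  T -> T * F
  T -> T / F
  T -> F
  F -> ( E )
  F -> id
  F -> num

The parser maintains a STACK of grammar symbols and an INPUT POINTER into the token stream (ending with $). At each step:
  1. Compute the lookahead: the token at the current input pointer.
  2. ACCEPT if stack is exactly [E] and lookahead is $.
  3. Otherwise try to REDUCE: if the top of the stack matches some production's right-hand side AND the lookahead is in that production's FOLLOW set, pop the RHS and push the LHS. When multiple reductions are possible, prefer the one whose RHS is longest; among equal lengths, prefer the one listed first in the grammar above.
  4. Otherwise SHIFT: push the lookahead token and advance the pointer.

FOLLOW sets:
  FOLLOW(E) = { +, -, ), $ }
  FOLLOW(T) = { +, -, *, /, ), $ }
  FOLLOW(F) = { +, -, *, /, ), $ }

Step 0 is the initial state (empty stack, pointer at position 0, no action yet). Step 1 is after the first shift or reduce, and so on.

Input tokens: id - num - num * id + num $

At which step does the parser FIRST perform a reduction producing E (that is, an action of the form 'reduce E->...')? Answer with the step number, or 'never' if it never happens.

Answer: 4

Derivation:
Step 1: shift id. Stack=[id] ptr=1 lookahead=- remaining=[- num - num * id + num $]
Step 2: reduce F->id. Stack=[F] ptr=1 lookahead=- remaining=[- num - num * id + num $]
Step 3: reduce T->F. Stack=[T] ptr=1 lookahead=- remaining=[- num - num * id + num $]
Step 4: reduce E->T. Stack=[E] ptr=1 lookahead=- remaining=[- num - num * id + num $]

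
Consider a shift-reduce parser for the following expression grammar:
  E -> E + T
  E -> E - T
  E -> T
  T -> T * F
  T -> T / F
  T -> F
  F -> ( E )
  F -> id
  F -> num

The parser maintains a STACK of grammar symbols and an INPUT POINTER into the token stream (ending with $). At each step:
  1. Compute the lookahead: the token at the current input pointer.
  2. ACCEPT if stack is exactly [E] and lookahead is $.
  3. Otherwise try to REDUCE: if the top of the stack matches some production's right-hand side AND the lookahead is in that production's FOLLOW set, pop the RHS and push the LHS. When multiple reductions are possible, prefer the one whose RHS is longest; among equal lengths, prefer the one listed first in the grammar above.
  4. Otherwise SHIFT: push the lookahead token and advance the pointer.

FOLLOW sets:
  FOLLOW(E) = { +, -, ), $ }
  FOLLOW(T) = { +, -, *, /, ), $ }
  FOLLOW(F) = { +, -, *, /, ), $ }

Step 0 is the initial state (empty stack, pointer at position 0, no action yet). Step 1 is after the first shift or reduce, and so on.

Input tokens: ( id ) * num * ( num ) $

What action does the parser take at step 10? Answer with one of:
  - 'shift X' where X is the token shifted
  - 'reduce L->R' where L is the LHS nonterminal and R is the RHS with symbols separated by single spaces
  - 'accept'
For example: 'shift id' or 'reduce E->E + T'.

Step 1: shift (. Stack=[(] ptr=1 lookahead=id remaining=[id ) * num * ( num ) $]
Step 2: shift id. Stack=[( id] ptr=2 lookahead=) remaining=[) * num * ( num ) $]
Step 3: reduce F->id. Stack=[( F] ptr=2 lookahead=) remaining=[) * num * ( num ) $]
Step 4: reduce T->F. Stack=[( T] ptr=2 lookahead=) remaining=[) * num * ( num ) $]
Step 5: reduce E->T. Stack=[( E] ptr=2 lookahead=) remaining=[) * num * ( num ) $]
Step 6: shift ). Stack=[( E )] ptr=3 lookahead=* remaining=[* num * ( num ) $]
Step 7: reduce F->( E ). Stack=[F] ptr=3 lookahead=* remaining=[* num * ( num ) $]
Step 8: reduce T->F. Stack=[T] ptr=3 lookahead=* remaining=[* num * ( num ) $]
Step 9: shift *. Stack=[T *] ptr=4 lookahead=num remaining=[num * ( num ) $]
Step 10: shift num. Stack=[T * num] ptr=5 lookahead=* remaining=[* ( num ) $]

Answer: shift num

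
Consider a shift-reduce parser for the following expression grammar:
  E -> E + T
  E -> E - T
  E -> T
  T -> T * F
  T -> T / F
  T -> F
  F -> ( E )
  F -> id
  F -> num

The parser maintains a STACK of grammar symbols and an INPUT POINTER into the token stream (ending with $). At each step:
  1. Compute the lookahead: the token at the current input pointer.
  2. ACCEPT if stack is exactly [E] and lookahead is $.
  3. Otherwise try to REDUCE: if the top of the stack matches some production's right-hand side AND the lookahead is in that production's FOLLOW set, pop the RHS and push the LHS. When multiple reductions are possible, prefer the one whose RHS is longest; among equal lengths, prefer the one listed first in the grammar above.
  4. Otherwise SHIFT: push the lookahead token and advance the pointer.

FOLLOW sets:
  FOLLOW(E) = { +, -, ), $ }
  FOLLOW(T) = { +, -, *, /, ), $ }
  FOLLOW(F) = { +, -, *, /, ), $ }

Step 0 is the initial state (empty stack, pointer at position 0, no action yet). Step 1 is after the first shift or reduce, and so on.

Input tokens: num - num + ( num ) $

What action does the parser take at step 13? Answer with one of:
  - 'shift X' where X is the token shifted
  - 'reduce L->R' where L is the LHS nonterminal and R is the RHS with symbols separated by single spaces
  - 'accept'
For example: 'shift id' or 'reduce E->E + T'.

Answer: reduce F->num

Derivation:
Step 1: shift num. Stack=[num] ptr=1 lookahead=- remaining=[- num + ( num ) $]
Step 2: reduce F->num. Stack=[F] ptr=1 lookahead=- remaining=[- num + ( num ) $]
Step 3: reduce T->F. Stack=[T] ptr=1 lookahead=- remaining=[- num + ( num ) $]
Step 4: reduce E->T. Stack=[E] ptr=1 lookahead=- remaining=[- num + ( num ) $]
Step 5: shift -. Stack=[E -] ptr=2 lookahead=num remaining=[num + ( num ) $]
Step 6: shift num. Stack=[E - num] ptr=3 lookahead=+ remaining=[+ ( num ) $]
Step 7: reduce F->num. Stack=[E - F] ptr=3 lookahead=+ remaining=[+ ( num ) $]
Step 8: reduce T->F. Stack=[E - T] ptr=3 lookahead=+ remaining=[+ ( num ) $]
Step 9: reduce E->E - T. Stack=[E] ptr=3 lookahead=+ remaining=[+ ( num ) $]
Step 10: shift +. Stack=[E +] ptr=4 lookahead=( remaining=[( num ) $]
Step 11: shift (. Stack=[E + (] ptr=5 lookahead=num remaining=[num ) $]
Step 12: shift num. Stack=[E + ( num] ptr=6 lookahead=) remaining=[) $]
Step 13: reduce F->num. Stack=[E + ( F] ptr=6 lookahead=) remaining=[) $]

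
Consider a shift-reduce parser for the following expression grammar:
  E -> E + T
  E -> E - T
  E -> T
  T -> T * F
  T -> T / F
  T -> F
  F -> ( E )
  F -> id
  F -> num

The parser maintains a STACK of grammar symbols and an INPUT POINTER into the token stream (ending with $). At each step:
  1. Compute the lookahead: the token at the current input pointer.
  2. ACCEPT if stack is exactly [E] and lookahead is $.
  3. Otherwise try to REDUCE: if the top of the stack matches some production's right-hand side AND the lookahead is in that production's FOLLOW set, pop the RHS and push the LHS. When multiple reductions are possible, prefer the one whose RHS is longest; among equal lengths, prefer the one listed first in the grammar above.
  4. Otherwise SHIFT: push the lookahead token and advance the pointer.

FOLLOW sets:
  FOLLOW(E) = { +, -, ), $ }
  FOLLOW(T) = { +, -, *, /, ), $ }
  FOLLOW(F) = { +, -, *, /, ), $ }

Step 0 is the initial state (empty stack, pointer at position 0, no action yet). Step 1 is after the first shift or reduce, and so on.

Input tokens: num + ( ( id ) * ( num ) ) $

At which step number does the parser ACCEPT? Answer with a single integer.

Answer: 29

Derivation:
Step 1: shift num. Stack=[num] ptr=1 lookahead=+ remaining=[+ ( ( id ) * ( num ) ) $]
Step 2: reduce F->num. Stack=[F] ptr=1 lookahead=+ remaining=[+ ( ( id ) * ( num ) ) $]
Step 3: reduce T->F. Stack=[T] ptr=1 lookahead=+ remaining=[+ ( ( id ) * ( num ) ) $]
Step 4: reduce E->T. Stack=[E] ptr=1 lookahead=+ remaining=[+ ( ( id ) * ( num ) ) $]
Step 5: shift +. Stack=[E +] ptr=2 lookahead=( remaining=[( ( id ) * ( num ) ) $]
Step 6: shift (. Stack=[E + (] ptr=3 lookahead=( remaining=[( id ) * ( num ) ) $]
Step 7: shift (. Stack=[E + ( (] ptr=4 lookahead=id remaining=[id ) * ( num ) ) $]
Step 8: shift id. Stack=[E + ( ( id] ptr=5 lookahead=) remaining=[) * ( num ) ) $]
Step 9: reduce F->id. Stack=[E + ( ( F] ptr=5 lookahead=) remaining=[) * ( num ) ) $]
Step 10: reduce T->F. Stack=[E + ( ( T] ptr=5 lookahead=) remaining=[) * ( num ) ) $]
Step 11: reduce E->T. Stack=[E + ( ( E] ptr=5 lookahead=) remaining=[) * ( num ) ) $]
Step 12: shift ). Stack=[E + ( ( E )] ptr=6 lookahead=* remaining=[* ( num ) ) $]
Step 13: reduce F->( E ). Stack=[E + ( F] ptr=6 lookahead=* remaining=[* ( num ) ) $]
Step 14: reduce T->F. Stack=[E + ( T] ptr=6 lookahead=* remaining=[* ( num ) ) $]
Step 15: shift *. Stack=[E + ( T *] ptr=7 lookahead=( remaining=[( num ) ) $]
Step 16: shift (. Stack=[E + ( T * (] ptr=8 lookahead=num remaining=[num ) ) $]
Step 17: shift num. Stack=[E + ( T * ( num] ptr=9 lookahead=) remaining=[) ) $]
Step 18: reduce F->num. Stack=[E + ( T * ( F] ptr=9 lookahead=) remaining=[) ) $]
Step 19: reduce T->F. Stack=[E + ( T * ( T] ptr=9 lookahead=) remaining=[) ) $]
Step 20: reduce E->T. Stack=[E + ( T * ( E] ptr=9 lookahead=) remaining=[) ) $]
Step 21: shift ). Stack=[E + ( T * ( E )] ptr=10 lookahead=) remaining=[) $]
Step 22: reduce F->( E ). Stack=[E + ( T * F] ptr=10 lookahead=) remaining=[) $]
Step 23: reduce T->T * F. Stack=[E + ( T] ptr=10 lookahead=) remaining=[) $]
Step 24: reduce E->T. Stack=[E + ( E] ptr=10 lookahead=) remaining=[) $]
Step 25: shift ). Stack=[E + ( E )] ptr=11 lookahead=$ remaining=[$]
Step 26: reduce F->( E ). Stack=[E + F] ptr=11 lookahead=$ remaining=[$]
Step 27: reduce T->F. Stack=[E + T] ptr=11 lookahead=$ remaining=[$]
Step 28: reduce E->E + T. Stack=[E] ptr=11 lookahead=$ remaining=[$]
Step 29: accept. Stack=[E] ptr=11 lookahead=$ remaining=[$]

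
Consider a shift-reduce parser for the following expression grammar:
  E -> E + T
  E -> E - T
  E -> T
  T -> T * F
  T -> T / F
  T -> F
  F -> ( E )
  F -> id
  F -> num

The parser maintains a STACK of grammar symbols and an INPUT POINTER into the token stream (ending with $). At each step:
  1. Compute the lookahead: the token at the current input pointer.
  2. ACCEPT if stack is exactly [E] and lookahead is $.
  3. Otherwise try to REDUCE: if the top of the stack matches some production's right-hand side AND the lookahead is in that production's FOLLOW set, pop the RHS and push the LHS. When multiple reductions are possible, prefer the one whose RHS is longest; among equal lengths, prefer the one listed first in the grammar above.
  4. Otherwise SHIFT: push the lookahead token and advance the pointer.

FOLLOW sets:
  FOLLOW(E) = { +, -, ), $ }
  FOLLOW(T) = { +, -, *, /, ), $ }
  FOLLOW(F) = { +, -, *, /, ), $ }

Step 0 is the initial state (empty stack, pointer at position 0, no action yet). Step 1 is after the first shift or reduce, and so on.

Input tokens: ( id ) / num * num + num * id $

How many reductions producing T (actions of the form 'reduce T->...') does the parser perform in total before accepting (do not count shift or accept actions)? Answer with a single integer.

Step 1: shift (. Stack=[(] ptr=1 lookahead=id remaining=[id ) / num * num + num * id $]
Step 2: shift id. Stack=[( id] ptr=2 lookahead=) remaining=[) / num * num + num * id $]
Step 3: reduce F->id. Stack=[( F] ptr=2 lookahead=) remaining=[) / num * num + num * id $]
Step 4: reduce T->F. Stack=[( T] ptr=2 lookahead=) remaining=[) / num * num + num * id $]
Step 5: reduce E->T. Stack=[( E] ptr=2 lookahead=) remaining=[) / num * num + num * id $]
Step 6: shift ). Stack=[( E )] ptr=3 lookahead=/ remaining=[/ num * num + num * id $]
Step 7: reduce F->( E ). Stack=[F] ptr=3 lookahead=/ remaining=[/ num * num + num * id $]
Step 8: reduce T->F. Stack=[T] ptr=3 lookahead=/ remaining=[/ num * num + num * id $]
Step 9: shift /. Stack=[T /] ptr=4 lookahead=num remaining=[num * num + num * id $]
Step 10: shift num. Stack=[T / num] ptr=5 lookahead=* remaining=[* num + num * id $]
Step 11: reduce F->num. Stack=[T / F] ptr=5 lookahead=* remaining=[* num + num * id $]
Step 12: reduce T->T / F. Stack=[T] ptr=5 lookahead=* remaining=[* num + num * id $]
Step 13: shift *. Stack=[T *] ptr=6 lookahead=num remaining=[num + num * id $]
Step 14: shift num. Stack=[T * num] ptr=7 lookahead=+ remaining=[+ num * id $]
Step 15: reduce F->num. Stack=[T * F] ptr=7 lookahead=+ remaining=[+ num * id $]
Step 16: reduce T->T * F. Stack=[T] ptr=7 lookahead=+ remaining=[+ num * id $]
Step 17: reduce E->T. Stack=[E] ptr=7 lookahead=+ remaining=[+ num * id $]
Step 18: shift +. Stack=[E +] ptr=8 lookahead=num remaining=[num * id $]
Step 19: shift num. Stack=[E + num] ptr=9 lookahead=* remaining=[* id $]
Step 20: reduce F->num. Stack=[E + F] ptr=9 lookahead=* remaining=[* id $]
Step 21: reduce T->F. Stack=[E + T] ptr=9 lookahead=* remaining=[* id $]
Step 22: shift *. Stack=[E + T *] ptr=10 lookahead=id remaining=[id $]
Step 23: shift id. Stack=[E + T * id] ptr=11 lookahead=$ remaining=[$]
Step 24: reduce F->id. Stack=[E + T * F] ptr=11 lookahead=$ remaining=[$]
Step 25: reduce T->T * F. Stack=[E + T] ptr=11 lookahead=$ remaining=[$]
Step 26: reduce E->E + T. Stack=[E] ptr=11 lookahead=$ remaining=[$]
Step 27: accept. Stack=[E] ptr=11 lookahead=$ remaining=[$]

Answer: 6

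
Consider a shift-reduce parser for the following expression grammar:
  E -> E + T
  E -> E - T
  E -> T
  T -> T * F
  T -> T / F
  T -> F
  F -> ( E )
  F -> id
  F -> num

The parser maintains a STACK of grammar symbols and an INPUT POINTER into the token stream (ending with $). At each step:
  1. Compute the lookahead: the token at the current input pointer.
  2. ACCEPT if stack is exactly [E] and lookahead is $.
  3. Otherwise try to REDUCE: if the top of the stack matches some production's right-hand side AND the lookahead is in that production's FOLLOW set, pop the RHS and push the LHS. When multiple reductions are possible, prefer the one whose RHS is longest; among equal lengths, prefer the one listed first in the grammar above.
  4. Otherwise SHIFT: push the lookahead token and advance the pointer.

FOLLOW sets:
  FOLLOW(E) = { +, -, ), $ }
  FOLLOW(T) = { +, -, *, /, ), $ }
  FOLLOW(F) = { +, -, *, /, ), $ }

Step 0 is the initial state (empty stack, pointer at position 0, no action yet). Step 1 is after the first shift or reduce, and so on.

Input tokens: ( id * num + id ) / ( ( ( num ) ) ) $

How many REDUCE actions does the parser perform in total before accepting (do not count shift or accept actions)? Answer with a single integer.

Answer: 22

Derivation:
Step 1: shift (. Stack=[(] ptr=1 lookahead=id remaining=[id * num + id ) / ( ( ( num ) ) ) $]
Step 2: shift id. Stack=[( id] ptr=2 lookahead=* remaining=[* num + id ) / ( ( ( num ) ) ) $]
Step 3: reduce F->id. Stack=[( F] ptr=2 lookahead=* remaining=[* num + id ) / ( ( ( num ) ) ) $]
Step 4: reduce T->F. Stack=[( T] ptr=2 lookahead=* remaining=[* num + id ) / ( ( ( num ) ) ) $]
Step 5: shift *. Stack=[( T *] ptr=3 lookahead=num remaining=[num + id ) / ( ( ( num ) ) ) $]
Step 6: shift num. Stack=[( T * num] ptr=4 lookahead=+ remaining=[+ id ) / ( ( ( num ) ) ) $]
Step 7: reduce F->num. Stack=[( T * F] ptr=4 lookahead=+ remaining=[+ id ) / ( ( ( num ) ) ) $]
Step 8: reduce T->T * F. Stack=[( T] ptr=4 lookahead=+ remaining=[+ id ) / ( ( ( num ) ) ) $]
Step 9: reduce E->T. Stack=[( E] ptr=4 lookahead=+ remaining=[+ id ) / ( ( ( num ) ) ) $]
Step 10: shift +. Stack=[( E +] ptr=5 lookahead=id remaining=[id ) / ( ( ( num ) ) ) $]
Step 11: shift id. Stack=[( E + id] ptr=6 lookahead=) remaining=[) / ( ( ( num ) ) ) $]
Step 12: reduce F->id. Stack=[( E + F] ptr=6 lookahead=) remaining=[) / ( ( ( num ) ) ) $]
Step 13: reduce T->F. Stack=[( E + T] ptr=6 lookahead=) remaining=[) / ( ( ( num ) ) ) $]
Step 14: reduce E->E + T. Stack=[( E] ptr=6 lookahead=) remaining=[) / ( ( ( num ) ) ) $]
Step 15: shift ). Stack=[( E )] ptr=7 lookahead=/ remaining=[/ ( ( ( num ) ) ) $]
Step 16: reduce F->( E ). Stack=[F] ptr=7 lookahead=/ remaining=[/ ( ( ( num ) ) ) $]
Step 17: reduce T->F. Stack=[T] ptr=7 lookahead=/ remaining=[/ ( ( ( num ) ) ) $]
Step 18: shift /. Stack=[T /] ptr=8 lookahead=( remaining=[( ( ( num ) ) ) $]
Step 19: shift (. Stack=[T / (] ptr=9 lookahead=( remaining=[( ( num ) ) ) $]
Step 20: shift (. Stack=[T / ( (] ptr=10 lookahead=( remaining=[( num ) ) ) $]
Step 21: shift (. Stack=[T / ( ( (] ptr=11 lookahead=num remaining=[num ) ) ) $]
Step 22: shift num. Stack=[T / ( ( ( num] ptr=12 lookahead=) remaining=[) ) ) $]
Step 23: reduce F->num. Stack=[T / ( ( ( F] ptr=12 lookahead=) remaining=[) ) ) $]
Step 24: reduce T->F. Stack=[T / ( ( ( T] ptr=12 lookahead=) remaining=[) ) ) $]
Step 25: reduce E->T. Stack=[T / ( ( ( E] ptr=12 lookahead=) remaining=[) ) ) $]
Step 26: shift ). Stack=[T / ( ( ( E )] ptr=13 lookahead=) remaining=[) ) $]
Step 27: reduce F->( E ). Stack=[T / ( ( F] ptr=13 lookahead=) remaining=[) ) $]
Step 28: reduce T->F. Stack=[T / ( ( T] ptr=13 lookahead=) remaining=[) ) $]
Step 29: reduce E->T. Stack=[T / ( ( E] ptr=13 lookahead=) remaining=[) ) $]
Step 30: shift ). Stack=[T / ( ( E )] ptr=14 lookahead=) remaining=[) $]
Step 31: reduce F->( E ). Stack=[T / ( F] ptr=14 lookahead=) remaining=[) $]
Step 32: reduce T->F. Stack=[T / ( T] ptr=14 lookahead=) remaining=[) $]
Step 33: reduce E->T. Stack=[T / ( E] ptr=14 lookahead=) remaining=[) $]
Step 34: shift ). Stack=[T / ( E )] ptr=15 lookahead=$ remaining=[$]
Step 35: reduce F->( E ). Stack=[T / F] ptr=15 lookahead=$ remaining=[$]
Step 36: reduce T->T / F. Stack=[T] ptr=15 lookahead=$ remaining=[$]
Step 37: reduce E->T. Stack=[E] ptr=15 lookahead=$ remaining=[$]
Step 38: accept. Stack=[E] ptr=15 lookahead=$ remaining=[$]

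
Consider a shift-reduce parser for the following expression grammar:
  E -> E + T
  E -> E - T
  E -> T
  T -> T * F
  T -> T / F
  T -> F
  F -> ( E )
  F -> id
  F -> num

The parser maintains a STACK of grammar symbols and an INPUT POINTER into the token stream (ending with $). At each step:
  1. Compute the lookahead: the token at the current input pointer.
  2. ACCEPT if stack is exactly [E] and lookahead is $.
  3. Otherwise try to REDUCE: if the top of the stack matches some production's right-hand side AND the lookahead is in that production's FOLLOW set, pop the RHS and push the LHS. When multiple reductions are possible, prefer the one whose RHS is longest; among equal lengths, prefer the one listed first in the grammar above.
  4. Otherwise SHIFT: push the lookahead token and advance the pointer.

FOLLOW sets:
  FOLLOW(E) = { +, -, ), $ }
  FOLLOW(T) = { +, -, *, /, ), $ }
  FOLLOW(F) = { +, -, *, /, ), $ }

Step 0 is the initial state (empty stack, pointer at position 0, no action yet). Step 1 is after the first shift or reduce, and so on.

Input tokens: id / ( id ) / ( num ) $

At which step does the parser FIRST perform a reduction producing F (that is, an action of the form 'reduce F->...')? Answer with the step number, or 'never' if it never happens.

Step 1: shift id. Stack=[id] ptr=1 lookahead=/ remaining=[/ ( id ) / ( num ) $]
Step 2: reduce F->id. Stack=[F] ptr=1 lookahead=/ remaining=[/ ( id ) / ( num ) $]

Answer: 2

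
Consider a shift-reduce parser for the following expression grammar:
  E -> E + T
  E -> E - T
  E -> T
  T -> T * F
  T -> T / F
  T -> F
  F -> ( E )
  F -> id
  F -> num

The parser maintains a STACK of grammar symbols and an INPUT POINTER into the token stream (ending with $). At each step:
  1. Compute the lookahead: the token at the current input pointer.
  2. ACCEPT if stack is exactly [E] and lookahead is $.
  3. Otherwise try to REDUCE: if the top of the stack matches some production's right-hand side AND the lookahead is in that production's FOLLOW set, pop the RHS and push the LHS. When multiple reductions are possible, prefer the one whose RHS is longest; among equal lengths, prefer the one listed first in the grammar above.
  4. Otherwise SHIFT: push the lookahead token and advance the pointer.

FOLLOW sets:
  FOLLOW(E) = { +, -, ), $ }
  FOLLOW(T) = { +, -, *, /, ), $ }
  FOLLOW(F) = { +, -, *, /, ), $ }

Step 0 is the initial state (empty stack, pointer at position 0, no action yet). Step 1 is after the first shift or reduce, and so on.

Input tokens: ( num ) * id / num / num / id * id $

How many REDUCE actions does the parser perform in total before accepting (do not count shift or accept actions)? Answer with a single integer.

Step 1: shift (. Stack=[(] ptr=1 lookahead=num remaining=[num ) * id / num / num / id * id $]
Step 2: shift num. Stack=[( num] ptr=2 lookahead=) remaining=[) * id / num / num / id * id $]
Step 3: reduce F->num. Stack=[( F] ptr=2 lookahead=) remaining=[) * id / num / num / id * id $]
Step 4: reduce T->F. Stack=[( T] ptr=2 lookahead=) remaining=[) * id / num / num / id * id $]
Step 5: reduce E->T. Stack=[( E] ptr=2 lookahead=) remaining=[) * id / num / num / id * id $]
Step 6: shift ). Stack=[( E )] ptr=3 lookahead=* remaining=[* id / num / num / id * id $]
Step 7: reduce F->( E ). Stack=[F] ptr=3 lookahead=* remaining=[* id / num / num / id * id $]
Step 8: reduce T->F. Stack=[T] ptr=3 lookahead=* remaining=[* id / num / num / id * id $]
Step 9: shift *. Stack=[T *] ptr=4 lookahead=id remaining=[id / num / num / id * id $]
Step 10: shift id. Stack=[T * id] ptr=5 lookahead=/ remaining=[/ num / num / id * id $]
Step 11: reduce F->id. Stack=[T * F] ptr=5 lookahead=/ remaining=[/ num / num / id * id $]
Step 12: reduce T->T * F. Stack=[T] ptr=5 lookahead=/ remaining=[/ num / num / id * id $]
Step 13: shift /. Stack=[T /] ptr=6 lookahead=num remaining=[num / num / id * id $]
Step 14: shift num. Stack=[T / num] ptr=7 lookahead=/ remaining=[/ num / id * id $]
Step 15: reduce F->num. Stack=[T / F] ptr=7 lookahead=/ remaining=[/ num / id * id $]
Step 16: reduce T->T / F. Stack=[T] ptr=7 lookahead=/ remaining=[/ num / id * id $]
Step 17: shift /. Stack=[T /] ptr=8 lookahead=num remaining=[num / id * id $]
Step 18: shift num. Stack=[T / num] ptr=9 lookahead=/ remaining=[/ id * id $]
Step 19: reduce F->num. Stack=[T / F] ptr=9 lookahead=/ remaining=[/ id * id $]
Step 20: reduce T->T / F. Stack=[T] ptr=9 lookahead=/ remaining=[/ id * id $]
Step 21: shift /. Stack=[T /] ptr=10 lookahead=id remaining=[id * id $]
Step 22: shift id. Stack=[T / id] ptr=11 lookahead=* remaining=[* id $]
Step 23: reduce F->id. Stack=[T / F] ptr=11 lookahead=* remaining=[* id $]
Step 24: reduce T->T / F. Stack=[T] ptr=11 lookahead=* remaining=[* id $]
Step 25: shift *. Stack=[T *] ptr=12 lookahead=id remaining=[id $]
Step 26: shift id. Stack=[T * id] ptr=13 lookahead=$ remaining=[$]
Step 27: reduce F->id. Stack=[T * F] ptr=13 lookahead=$ remaining=[$]
Step 28: reduce T->T * F. Stack=[T] ptr=13 lookahead=$ remaining=[$]
Step 29: reduce E->T. Stack=[E] ptr=13 lookahead=$ remaining=[$]
Step 30: accept. Stack=[E] ptr=13 lookahead=$ remaining=[$]

Answer: 16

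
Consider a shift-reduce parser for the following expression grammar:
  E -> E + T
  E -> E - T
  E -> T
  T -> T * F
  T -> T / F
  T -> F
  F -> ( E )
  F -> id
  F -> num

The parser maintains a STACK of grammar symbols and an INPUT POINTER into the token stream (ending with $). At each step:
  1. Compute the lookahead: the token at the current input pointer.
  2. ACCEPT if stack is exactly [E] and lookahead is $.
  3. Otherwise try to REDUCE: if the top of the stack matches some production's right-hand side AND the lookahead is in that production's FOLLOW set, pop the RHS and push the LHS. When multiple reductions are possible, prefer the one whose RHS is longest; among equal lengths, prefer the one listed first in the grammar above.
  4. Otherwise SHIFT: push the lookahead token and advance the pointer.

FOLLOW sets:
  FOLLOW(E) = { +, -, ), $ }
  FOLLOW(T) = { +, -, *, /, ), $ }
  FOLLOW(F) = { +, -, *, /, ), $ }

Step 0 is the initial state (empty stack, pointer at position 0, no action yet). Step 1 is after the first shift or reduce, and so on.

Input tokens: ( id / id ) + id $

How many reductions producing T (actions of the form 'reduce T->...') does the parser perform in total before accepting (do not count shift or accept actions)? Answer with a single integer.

Step 1: shift (. Stack=[(] ptr=1 lookahead=id remaining=[id / id ) + id $]
Step 2: shift id. Stack=[( id] ptr=2 lookahead=/ remaining=[/ id ) + id $]
Step 3: reduce F->id. Stack=[( F] ptr=2 lookahead=/ remaining=[/ id ) + id $]
Step 4: reduce T->F. Stack=[( T] ptr=2 lookahead=/ remaining=[/ id ) + id $]
Step 5: shift /. Stack=[( T /] ptr=3 lookahead=id remaining=[id ) + id $]
Step 6: shift id. Stack=[( T / id] ptr=4 lookahead=) remaining=[) + id $]
Step 7: reduce F->id. Stack=[( T / F] ptr=4 lookahead=) remaining=[) + id $]
Step 8: reduce T->T / F. Stack=[( T] ptr=4 lookahead=) remaining=[) + id $]
Step 9: reduce E->T. Stack=[( E] ptr=4 lookahead=) remaining=[) + id $]
Step 10: shift ). Stack=[( E )] ptr=5 lookahead=+ remaining=[+ id $]
Step 11: reduce F->( E ). Stack=[F] ptr=5 lookahead=+ remaining=[+ id $]
Step 12: reduce T->F. Stack=[T] ptr=5 lookahead=+ remaining=[+ id $]
Step 13: reduce E->T. Stack=[E] ptr=5 lookahead=+ remaining=[+ id $]
Step 14: shift +. Stack=[E +] ptr=6 lookahead=id remaining=[id $]
Step 15: shift id. Stack=[E + id] ptr=7 lookahead=$ remaining=[$]
Step 16: reduce F->id. Stack=[E + F] ptr=7 lookahead=$ remaining=[$]
Step 17: reduce T->F. Stack=[E + T] ptr=7 lookahead=$ remaining=[$]
Step 18: reduce E->E + T. Stack=[E] ptr=7 lookahead=$ remaining=[$]
Step 19: accept. Stack=[E] ptr=7 lookahead=$ remaining=[$]

Answer: 4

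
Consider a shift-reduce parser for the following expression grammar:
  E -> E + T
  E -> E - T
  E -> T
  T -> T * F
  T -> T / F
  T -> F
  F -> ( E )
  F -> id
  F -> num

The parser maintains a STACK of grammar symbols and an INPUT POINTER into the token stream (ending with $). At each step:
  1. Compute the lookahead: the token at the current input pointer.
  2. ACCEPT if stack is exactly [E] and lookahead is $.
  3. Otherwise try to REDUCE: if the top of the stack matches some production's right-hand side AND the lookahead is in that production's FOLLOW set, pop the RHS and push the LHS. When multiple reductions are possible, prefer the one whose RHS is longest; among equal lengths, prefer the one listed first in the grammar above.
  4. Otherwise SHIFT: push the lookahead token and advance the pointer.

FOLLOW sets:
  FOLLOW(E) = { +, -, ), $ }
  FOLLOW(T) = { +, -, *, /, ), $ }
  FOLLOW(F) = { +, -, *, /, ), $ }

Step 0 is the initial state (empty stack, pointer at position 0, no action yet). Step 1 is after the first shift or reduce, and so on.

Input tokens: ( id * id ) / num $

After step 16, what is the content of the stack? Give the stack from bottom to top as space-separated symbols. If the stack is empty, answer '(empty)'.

Step 1: shift (. Stack=[(] ptr=1 lookahead=id remaining=[id * id ) / num $]
Step 2: shift id. Stack=[( id] ptr=2 lookahead=* remaining=[* id ) / num $]
Step 3: reduce F->id. Stack=[( F] ptr=2 lookahead=* remaining=[* id ) / num $]
Step 4: reduce T->F. Stack=[( T] ptr=2 lookahead=* remaining=[* id ) / num $]
Step 5: shift *. Stack=[( T *] ptr=3 lookahead=id remaining=[id ) / num $]
Step 6: shift id. Stack=[( T * id] ptr=4 lookahead=) remaining=[) / num $]
Step 7: reduce F->id. Stack=[( T * F] ptr=4 lookahead=) remaining=[) / num $]
Step 8: reduce T->T * F. Stack=[( T] ptr=4 lookahead=) remaining=[) / num $]
Step 9: reduce E->T. Stack=[( E] ptr=4 lookahead=) remaining=[) / num $]
Step 10: shift ). Stack=[( E )] ptr=5 lookahead=/ remaining=[/ num $]
Step 11: reduce F->( E ). Stack=[F] ptr=5 lookahead=/ remaining=[/ num $]
Step 12: reduce T->F. Stack=[T] ptr=5 lookahead=/ remaining=[/ num $]
Step 13: shift /. Stack=[T /] ptr=6 lookahead=num remaining=[num $]
Step 14: shift num. Stack=[T / num] ptr=7 lookahead=$ remaining=[$]
Step 15: reduce F->num. Stack=[T / F] ptr=7 lookahead=$ remaining=[$]
Step 16: reduce T->T / F. Stack=[T] ptr=7 lookahead=$ remaining=[$]

Answer: T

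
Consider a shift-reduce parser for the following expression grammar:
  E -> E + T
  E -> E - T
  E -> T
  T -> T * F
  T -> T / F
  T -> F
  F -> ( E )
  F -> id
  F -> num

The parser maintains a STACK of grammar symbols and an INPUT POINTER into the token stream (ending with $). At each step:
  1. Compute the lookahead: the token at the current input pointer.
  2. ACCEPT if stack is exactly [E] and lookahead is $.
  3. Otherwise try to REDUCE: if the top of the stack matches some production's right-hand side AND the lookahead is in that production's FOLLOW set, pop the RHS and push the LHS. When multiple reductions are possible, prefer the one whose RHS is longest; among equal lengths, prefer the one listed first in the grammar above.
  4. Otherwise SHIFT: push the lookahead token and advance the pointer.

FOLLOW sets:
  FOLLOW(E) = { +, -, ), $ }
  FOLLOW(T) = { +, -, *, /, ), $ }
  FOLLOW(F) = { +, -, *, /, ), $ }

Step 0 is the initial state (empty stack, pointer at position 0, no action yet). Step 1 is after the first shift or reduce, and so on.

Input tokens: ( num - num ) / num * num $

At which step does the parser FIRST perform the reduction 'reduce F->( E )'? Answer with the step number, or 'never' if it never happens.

Step 1: shift (. Stack=[(] ptr=1 lookahead=num remaining=[num - num ) / num * num $]
Step 2: shift num. Stack=[( num] ptr=2 lookahead=- remaining=[- num ) / num * num $]
Step 3: reduce F->num. Stack=[( F] ptr=2 lookahead=- remaining=[- num ) / num * num $]
Step 4: reduce T->F. Stack=[( T] ptr=2 lookahead=- remaining=[- num ) / num * num $]
Step 5: reduce E->T. Stack=[( E] ptr=2 lookahead=- remaining=[- num ) / num * num $]
Step 6: shift -. Stack=[( E -] ptr=3 lookahead=num remaining=[num ) / num * num $]
Step 7: shift num. Stack=[( E - num] ptr=4 lookahead=) remaining=[) / num * num $]
Step 8: reduce F->num. Stack=[( E - F] ptr=4 lookahead=) remaining=[) / num * num $]
Step 9: reduce T->F. Stack=[( E - T] ptr=4 lookahead=) remaining=[) / num * num $]
Step 10: reduce E->E - T. Stack=[( E] ptr=4 lookahead=) remaining=[) / num * num $]
Step 11: shift ). Stack=[( E )] ptr=5 lookahead=/ remaining=[/ num * num $]
Step 12: reduce F->( E ). Stack=[F] ptr=5 lookahead=/ remaining=[/ num * num $]

Answer: 12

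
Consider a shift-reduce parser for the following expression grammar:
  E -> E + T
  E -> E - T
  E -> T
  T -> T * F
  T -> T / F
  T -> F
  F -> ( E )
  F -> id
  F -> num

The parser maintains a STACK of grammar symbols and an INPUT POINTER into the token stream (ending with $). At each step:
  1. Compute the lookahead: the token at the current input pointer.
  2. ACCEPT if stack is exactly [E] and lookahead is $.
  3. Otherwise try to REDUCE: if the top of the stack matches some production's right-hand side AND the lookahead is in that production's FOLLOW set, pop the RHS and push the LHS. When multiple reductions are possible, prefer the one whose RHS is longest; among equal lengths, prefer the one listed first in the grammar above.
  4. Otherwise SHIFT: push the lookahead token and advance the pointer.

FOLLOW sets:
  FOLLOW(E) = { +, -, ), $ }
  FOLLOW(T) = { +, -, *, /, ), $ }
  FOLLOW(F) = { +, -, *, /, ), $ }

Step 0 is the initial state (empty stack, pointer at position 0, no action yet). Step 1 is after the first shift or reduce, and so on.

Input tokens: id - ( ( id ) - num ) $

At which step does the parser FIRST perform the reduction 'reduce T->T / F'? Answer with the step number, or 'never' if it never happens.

Step 1: shift id. Stack=[id] ptr=1 lookahead=- remaining=[- ( ( id ) - num ) $]
Step 2: reduce F->id. Stack=[F] ptr=1 lookahead=- remaining=[- ( ( id ) - num ) $]
Step 3: reduce T->F. Stack=[T] ptr=1 lookahead=- remaining=[- ( ( id ) - num ) $]
Step 4: reduce E->T. Stack=[E] ptr=1 lookahead=- remaining=[- ( ( id ) - num ) $]
Step 5: shift -. Stack=[E -] ptr=2 lookahead=( remaining=[( ( id ) - num ) $]
Step 6: shift (. Stack=[E - (] ptr=3 lookahead=( remaining=[( id ) - num ) $]
Step 7: shift (. Stack=[E - ( (] ptr=4 lookahead=id remaining=[id ) - num ) $]
Step 8: shift id. Stack=[E - ( ( id] ptr=5 lookahead=) remaining=[) - num ) $]
Step 9: reduce F->id. Stack=[E - ( ( F] ptr=5 lookahead=) remaining=[) - num ) $]
Step 10: reduce T->F. Stack=[E - ( ( T] ptr=5 lookahead=) remaining=[) - num ) $]
Step 11: reduce E->T. Stack=[E - ( ( E] ptr=5 lookahead=) remaining=[) - num ) $]
Step 12: shift ). Stack=[E - ( ( E )] ptr=6 lookahead=- remaining=[- num ) $]
Step 13: reduce F->( E ). Stack=[E - ( F] ptr=6 lookahead=- remaining=[- num ) $]
Step 14: reduce T->F. Stack=[E - ( T] ptr=6 lookahead=- remaining=[- num ) $]
Step 15: reduce E->T. Stack=[E - ( E] ptr=6 lookahead=- remaining=[- num ) $]
Step 16: shift -. Stack=[E - ( E -] ptr=7 lookahead=num remaining=[num ) $]
Step 17: shift num. Stack=[E - ( E - num] ptr=8 lookahead=) remaining=[) $]
Step 18: reduce F->num. Stack=[E - ( E - F] ptr=8 lookahead=) remaining=[) $]
Step 19: reduce T->F. Stack=[E - ( E - T] ptr=8 lookahead=) remaining=[) $]
Step 20: reduce E->E - T. Stack=[E - ( E] ptr=8 lookahead=) remaining=[) $]
Step 21: shift ). Stack=[E - ( E )] ptr=9 lookahead=$ remaining=[$]
Step 22: reduce F->( E ). Stack=[E - F] ptr=9 lookahead=$ remaining=[$]
Step 23: reduce T->F. Stack=[E - T] ptr=9 lookahead=$ remaining=[$]
Step 24: reduce E->E - T. Stack=[E] ptr=9 lookahead=$ remaining=[$]
Step 25: accept. Stack=[E] ptr=9 lookahead=$ remaining=[$]

Answer: never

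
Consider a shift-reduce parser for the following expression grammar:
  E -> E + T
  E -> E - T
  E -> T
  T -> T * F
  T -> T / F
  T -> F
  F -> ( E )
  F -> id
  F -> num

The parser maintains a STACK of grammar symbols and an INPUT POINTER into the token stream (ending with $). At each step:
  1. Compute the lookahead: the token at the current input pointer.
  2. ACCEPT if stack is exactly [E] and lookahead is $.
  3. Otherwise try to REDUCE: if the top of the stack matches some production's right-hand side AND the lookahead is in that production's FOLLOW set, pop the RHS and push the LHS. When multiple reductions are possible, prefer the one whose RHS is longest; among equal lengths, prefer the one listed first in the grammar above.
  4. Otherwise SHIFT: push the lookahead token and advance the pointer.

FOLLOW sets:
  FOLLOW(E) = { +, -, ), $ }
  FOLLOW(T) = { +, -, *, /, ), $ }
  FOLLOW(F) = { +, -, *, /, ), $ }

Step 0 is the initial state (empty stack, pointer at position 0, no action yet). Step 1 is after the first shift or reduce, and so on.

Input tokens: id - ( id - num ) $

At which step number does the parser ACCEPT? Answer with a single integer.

Answer: 20

Derivation:
Step 1: shift id. Stack=[id] ptr=1 lookahead=- remaining=[- ( id - num ) $]
Step 2: reduce F->id. Stack=[F] ptr=1 lookahead=- remaining=[- ( id - num ) $]
Step 3: reduce T->F. Stack=[T] ptr=1 lookahead=- remaining=[- ( id - num ) $]
Step 4: reduce E->T. Stack=[E] ptr=1 lookahead=- remaining=[- ( id - num ) $]
Step 5: shift -. Stack=[E -] ptr=2 lookahead=( remaining=[( id - num ) $]
Step 6: shift (. Stack=[E - (] ptr=3 lookahead=id remaining=[id - num ) $]
Step 7: shift id. Stack=[E - ( id] ptr=4 lookahead=- remaining=[- num ) $]
Step 8: reduce F->id. Stack=[E - ( F] ptr=4 lookahead=- remaining=[- num ) $]
Step 9: reduce T->F. Stack=[E - ( T] ptr=4 lookahead=- remaining=[- num ) $]
Step 10: reduce E->T. Stack=[E - ( E] ptr=4 lookahead=- remaining=[- num ) $]
Step 11: shift -. Stack=[E - ( E -] ptr=5 lookahead=num remaining=[num ) $]
Step 12: shift num. Stack=[E - ( E - num] ptr=6 lookahead=) remaining=[) $]
Step 13: reduce F->num. Stack=[E - ( E - F] ptr=6 lookahead=) remaining=[) $]
Step 14: reduce T->F. Stack=[E - ( E - T] ptr=6 lookahead=) remaining=[) $]
Step 15: reduce E->E - T. Stack=[E - ( E] ptr=6 lookahead=) remaining=[) $]
Step 16: shift ). Stack=[E - ( E )] ptr=7 lookahead=$ remaining=[$]
Step 17: reduce F->( E ). Stack=[E - F] ptr=7 lookahead=$ remaining=[$]
Step 18: reduce T->F. Stack=[E - T] ptr=7 lookahead=$ remaining=[$]
Step 19: reduce E->E - T. Stack=[E] ptr=7 lookahead=$ remaining=[$]
Step 20: accept. Stack=[E] ptr=7 lookahead=$ remaining=[$]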